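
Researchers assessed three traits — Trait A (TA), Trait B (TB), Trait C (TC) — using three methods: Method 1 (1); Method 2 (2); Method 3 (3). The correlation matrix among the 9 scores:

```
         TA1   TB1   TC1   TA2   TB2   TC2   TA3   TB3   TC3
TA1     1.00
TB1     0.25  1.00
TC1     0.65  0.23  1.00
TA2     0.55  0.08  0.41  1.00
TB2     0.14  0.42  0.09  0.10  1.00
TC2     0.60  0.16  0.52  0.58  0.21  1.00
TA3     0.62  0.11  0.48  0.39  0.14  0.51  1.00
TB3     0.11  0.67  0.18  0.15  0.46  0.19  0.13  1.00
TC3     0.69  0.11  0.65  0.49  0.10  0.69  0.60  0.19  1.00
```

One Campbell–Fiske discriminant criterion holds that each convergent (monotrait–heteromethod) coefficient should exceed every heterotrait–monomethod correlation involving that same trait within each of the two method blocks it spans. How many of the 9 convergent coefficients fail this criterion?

Convergent coefficients and their comparison sets:
TA (methods 1·2): 0.55 vs {0.25, 0.10, 0.65, 0.58} → fail.
TA (methods 1·3): 0.62 vs {0.25, 0.13, 0.65, 0.60} → fail.
TA (methods 2·3): 0.39 vs {0.10, 0.13, 0.58, 0.60} → fail.
TB (methods 1·2): 0.42 vs {0.25, 0.10, 0.23, 0.21} → pass.
TB (methods 1·3): 0.67 vs {0.25, 0.13, 0.23, 0.19} → pass.
TB (methods 2·3): 0.46 vs {0.10, 0.13, 0.21, 0.19} → pass.
TC (methods 1·2): 0.52 vs {0.65, 0.58, 0.23, 0.21} → fail.
TC (methods 1·3): 0.65 vs {0.65, 0.60, 0.23, 0.19} → fail.
TC (methods 2·3): 0.69 vs {0.58, 0.60, 0.21, 0.19} → pass.
5 of 9 fail.

5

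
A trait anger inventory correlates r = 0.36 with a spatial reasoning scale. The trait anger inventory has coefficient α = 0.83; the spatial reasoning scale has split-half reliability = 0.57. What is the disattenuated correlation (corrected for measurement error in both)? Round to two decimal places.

r_true = r_obs / √(r_xx · r_yy) = 0.36 / √(0.83 × 0.57) = 0.36 / √0.4731 = 0.36 / 0.6878 ≈ 0.52.

0.52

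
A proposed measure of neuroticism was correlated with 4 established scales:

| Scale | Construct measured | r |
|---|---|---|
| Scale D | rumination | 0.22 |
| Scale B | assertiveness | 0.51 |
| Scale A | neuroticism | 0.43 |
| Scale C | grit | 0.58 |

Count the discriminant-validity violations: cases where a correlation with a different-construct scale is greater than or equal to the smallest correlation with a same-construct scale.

Convergent (same construct = neuroticism): Scale A.
Smallest convergent = 0.43. Discriminant values: 0.22, 0.51, 0.58; count ≥ 0.43 → 2.

2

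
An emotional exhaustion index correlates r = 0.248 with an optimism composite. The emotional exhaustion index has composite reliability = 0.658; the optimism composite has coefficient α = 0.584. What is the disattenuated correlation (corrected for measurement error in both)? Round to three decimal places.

r_true = r_obs / √(r_xx · r_yy) = 0.248 / √(0.658 × 0.584) = 0.248 / √0.384272 = 0.248 / 0.6199 ≈ 0.400.

0.400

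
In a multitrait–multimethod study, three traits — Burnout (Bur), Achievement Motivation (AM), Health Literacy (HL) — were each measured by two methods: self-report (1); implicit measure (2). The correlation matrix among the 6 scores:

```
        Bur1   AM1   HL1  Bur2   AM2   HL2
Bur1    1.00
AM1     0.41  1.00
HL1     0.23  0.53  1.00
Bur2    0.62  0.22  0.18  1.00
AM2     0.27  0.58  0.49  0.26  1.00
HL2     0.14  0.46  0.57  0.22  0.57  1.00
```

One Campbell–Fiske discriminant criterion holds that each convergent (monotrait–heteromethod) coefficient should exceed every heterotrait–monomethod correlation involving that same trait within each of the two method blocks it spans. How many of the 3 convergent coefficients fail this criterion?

Convergent coefficients and their comparison sets:
Bur (methods 1·2): 0.62 vs {0.41, 0.26, 0.23, 0.22} → pass.
AM (methods 1·2): 0.58 vs {0.41, 0.26, 0.53, 0.57} → pass.
HL (methods 1·2): 0.57 vs {0.23, 0.22, 0.53, 0.57} → fail.
1 of 3 fail.

1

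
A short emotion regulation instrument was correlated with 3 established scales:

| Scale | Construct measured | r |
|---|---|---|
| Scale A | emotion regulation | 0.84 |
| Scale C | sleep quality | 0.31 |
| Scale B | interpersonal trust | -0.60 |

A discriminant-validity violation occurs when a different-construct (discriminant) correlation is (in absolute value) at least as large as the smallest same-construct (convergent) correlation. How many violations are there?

0

Convergent (same construct = emotion regulation): Scale A.
Smallest convergent = 0.84. Discriminant |r|: 0.31, 0.60; count ≥ 0.84 → 0.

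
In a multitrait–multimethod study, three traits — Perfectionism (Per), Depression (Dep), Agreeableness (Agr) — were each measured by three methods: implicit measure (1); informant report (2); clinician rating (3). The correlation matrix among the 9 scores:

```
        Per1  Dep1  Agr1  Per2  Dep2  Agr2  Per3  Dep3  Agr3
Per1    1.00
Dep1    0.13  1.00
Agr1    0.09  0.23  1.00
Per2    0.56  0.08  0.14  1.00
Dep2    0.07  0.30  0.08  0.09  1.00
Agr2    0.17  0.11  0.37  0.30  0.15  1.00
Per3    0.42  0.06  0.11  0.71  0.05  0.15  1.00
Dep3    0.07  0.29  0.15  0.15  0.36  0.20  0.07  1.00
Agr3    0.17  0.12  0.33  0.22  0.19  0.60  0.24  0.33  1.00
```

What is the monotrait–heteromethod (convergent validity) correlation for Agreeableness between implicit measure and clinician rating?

0.33

Same trait (Agr), different methods: r(Agr1, Agr3) = 0.33.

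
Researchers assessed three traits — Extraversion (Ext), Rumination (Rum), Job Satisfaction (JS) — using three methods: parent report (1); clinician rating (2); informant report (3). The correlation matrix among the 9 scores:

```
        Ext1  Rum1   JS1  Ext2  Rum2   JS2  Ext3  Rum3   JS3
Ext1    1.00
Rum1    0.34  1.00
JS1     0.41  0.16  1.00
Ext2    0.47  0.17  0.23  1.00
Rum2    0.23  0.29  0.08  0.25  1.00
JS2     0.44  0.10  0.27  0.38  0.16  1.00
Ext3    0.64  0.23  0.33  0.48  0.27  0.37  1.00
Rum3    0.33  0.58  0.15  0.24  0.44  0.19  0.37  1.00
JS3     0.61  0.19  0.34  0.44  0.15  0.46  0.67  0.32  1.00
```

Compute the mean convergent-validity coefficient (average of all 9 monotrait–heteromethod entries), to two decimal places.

0.44

Convergent values: 0.47, 0.64, 0.48, 0.29, 0.58, 0.44, 0.27, 0.34, 0.46; mean = 3.97/9 = 0.44.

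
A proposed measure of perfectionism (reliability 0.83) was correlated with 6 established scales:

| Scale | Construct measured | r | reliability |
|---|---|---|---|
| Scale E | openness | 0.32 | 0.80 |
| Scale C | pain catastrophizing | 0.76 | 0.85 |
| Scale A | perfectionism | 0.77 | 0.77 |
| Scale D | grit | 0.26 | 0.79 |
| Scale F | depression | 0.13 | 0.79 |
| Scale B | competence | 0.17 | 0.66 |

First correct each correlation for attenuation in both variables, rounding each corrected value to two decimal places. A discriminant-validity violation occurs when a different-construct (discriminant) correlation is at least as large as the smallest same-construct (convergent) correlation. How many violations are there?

0

Disattenuated r (r / √(r_scale · r_new)):
  Scale E (disc): 0.32 / √(0.80·0.83) = 0.39
  Scale C (disc): 0.76 / √(0.85·0.83) = 0.90
  Scale A (conv): 0.77 / √(0.77·0.83) = 0.96
  Scale D (disc): 0.26 / √(0.79·0.83) = 0.32
  Scale F (disc): 0.13 / √(0.79·0.83) = 0.16
  Scale B (disc): 0.17 / √(0.66·0.83) = 0.23
Smallest convergent = 0.96. Discriminant values: 0.39, 0.90, 0.32, 0.16, 0.23; count ≥ 0.96 → 0.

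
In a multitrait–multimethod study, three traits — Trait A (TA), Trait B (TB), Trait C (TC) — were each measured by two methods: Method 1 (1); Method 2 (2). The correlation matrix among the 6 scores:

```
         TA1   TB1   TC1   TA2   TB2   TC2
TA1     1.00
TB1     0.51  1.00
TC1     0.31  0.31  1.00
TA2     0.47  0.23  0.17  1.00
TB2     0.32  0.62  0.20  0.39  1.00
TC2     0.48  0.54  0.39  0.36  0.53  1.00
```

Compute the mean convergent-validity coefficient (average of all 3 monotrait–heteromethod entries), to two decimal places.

Convergent values: 0.47, 0.62, 0.39; mean = 1.48/3 = 0.49.

0.49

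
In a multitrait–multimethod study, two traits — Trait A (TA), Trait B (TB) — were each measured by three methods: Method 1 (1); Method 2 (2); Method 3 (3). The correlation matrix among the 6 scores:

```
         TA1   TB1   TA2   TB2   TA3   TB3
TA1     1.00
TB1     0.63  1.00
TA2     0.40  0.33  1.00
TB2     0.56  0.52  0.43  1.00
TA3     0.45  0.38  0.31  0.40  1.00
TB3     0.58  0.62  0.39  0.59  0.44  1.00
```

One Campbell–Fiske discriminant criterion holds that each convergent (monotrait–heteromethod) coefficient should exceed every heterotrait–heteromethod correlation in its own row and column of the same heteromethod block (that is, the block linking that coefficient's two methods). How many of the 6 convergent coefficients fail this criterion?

4

Convergent coefficients and their comparison sets:
TA (methods 1·2): 0.40 vs {0.56, 0.33} → fail.
TA (methods 1·3): 0.45 vs {0.58, 0.38} → fail.
TA (methods 2·3): 0.31 vs {0.39, 0.40} → fail.
TB (methods 1·2): 0.52 vs {0.33, 0.56} → fail.
TB (methods 1·3): 0.62 vs {0.38, 0.58} → pass.
TB (methods 2·3): 0.59 vs {0.40, 0.39} → pass.
4 of 6 fail.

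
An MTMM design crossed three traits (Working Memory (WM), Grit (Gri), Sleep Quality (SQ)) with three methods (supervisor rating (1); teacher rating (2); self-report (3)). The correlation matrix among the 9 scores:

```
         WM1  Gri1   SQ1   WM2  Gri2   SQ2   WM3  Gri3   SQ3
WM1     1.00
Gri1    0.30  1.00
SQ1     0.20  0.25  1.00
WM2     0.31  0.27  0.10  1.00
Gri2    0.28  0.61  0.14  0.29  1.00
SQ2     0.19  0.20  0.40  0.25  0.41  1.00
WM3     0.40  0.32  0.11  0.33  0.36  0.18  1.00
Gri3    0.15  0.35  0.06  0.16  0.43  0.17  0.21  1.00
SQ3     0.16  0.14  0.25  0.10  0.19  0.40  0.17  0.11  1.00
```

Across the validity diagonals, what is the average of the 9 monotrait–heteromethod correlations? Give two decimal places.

0.39

Convergent values: 0.31, 0.40, 0.33, 0.61, 0.35, 0.43, 0.40, 0.25, 0.40; mean = 3.48/9 = 0.39.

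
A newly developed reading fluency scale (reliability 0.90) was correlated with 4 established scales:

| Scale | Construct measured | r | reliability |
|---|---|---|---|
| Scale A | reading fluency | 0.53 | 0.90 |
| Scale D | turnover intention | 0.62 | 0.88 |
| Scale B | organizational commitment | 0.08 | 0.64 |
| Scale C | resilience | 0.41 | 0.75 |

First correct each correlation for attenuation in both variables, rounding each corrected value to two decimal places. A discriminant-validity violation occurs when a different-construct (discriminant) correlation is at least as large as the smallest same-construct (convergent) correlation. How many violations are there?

Disattenuated r (r / √(r_scale · r_new)):
  Scale A (conv): 0.53 / √(0.90·0.90) = 0.59
  Scale D (disc): 0.62 / √(0.88·0.90) = 0.70
  Scale B (disc): 0.08 / √(0.64·0.90) = 0.11
  Scale C (disc): 0.41 / √(0.75·0.90) = 0.50
Smallest convergent = 0.59. Discriminant values: 0.70, 0.11, 0.50; count ≥ 0.59 → 1.

1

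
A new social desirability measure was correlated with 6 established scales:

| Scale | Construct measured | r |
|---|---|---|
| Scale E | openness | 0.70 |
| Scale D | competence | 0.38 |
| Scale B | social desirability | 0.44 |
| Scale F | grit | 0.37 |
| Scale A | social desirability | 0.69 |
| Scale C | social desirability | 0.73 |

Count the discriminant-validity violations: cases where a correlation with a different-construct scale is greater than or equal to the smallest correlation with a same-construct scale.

Convergent (same construct = social desirability): Scale B, Scale A, Scale C.
Smallest convergent = 0.44. Discriminant values: 0.70, 0.38, 0.37; count ≥ 0.44 → 1.

1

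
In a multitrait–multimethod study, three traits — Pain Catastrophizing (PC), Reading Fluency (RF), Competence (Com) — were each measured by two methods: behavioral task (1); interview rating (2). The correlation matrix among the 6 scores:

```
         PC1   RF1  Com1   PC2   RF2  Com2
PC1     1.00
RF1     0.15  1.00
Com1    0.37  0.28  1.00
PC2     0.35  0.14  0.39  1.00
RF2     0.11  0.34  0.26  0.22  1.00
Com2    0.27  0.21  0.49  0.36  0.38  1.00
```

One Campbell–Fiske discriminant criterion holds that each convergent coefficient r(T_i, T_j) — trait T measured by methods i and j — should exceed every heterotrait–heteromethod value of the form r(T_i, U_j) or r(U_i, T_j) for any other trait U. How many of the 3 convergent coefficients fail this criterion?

1

Each convergent coefficient versus the relevant comparison correlations:
PC (methods 1·2): 0.35 vs {0.11, 0.14, 0.27, 0.39} → fail.
RF (methods 1·2): 0.34 vs {0.14, 0.11, 0.21, 0.26} → pass.
Com (methods 1·2): 0.49 vs {0.39, 0.27, 0.26, 0.21} → pass.
1 of 3 fail.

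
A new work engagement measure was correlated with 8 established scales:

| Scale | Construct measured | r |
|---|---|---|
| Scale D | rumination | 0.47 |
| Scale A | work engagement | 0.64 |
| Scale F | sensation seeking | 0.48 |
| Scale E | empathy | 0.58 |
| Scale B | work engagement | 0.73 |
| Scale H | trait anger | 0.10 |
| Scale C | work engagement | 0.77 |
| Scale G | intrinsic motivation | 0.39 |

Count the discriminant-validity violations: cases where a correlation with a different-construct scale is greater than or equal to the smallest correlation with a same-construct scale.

0

Convergent (same construct = work engagement): Scale A, Scale B, Scale C.
Smallest convergent = 0.64. Discriminant values: 0.47, 0.48, 0.58, 0.10, 0.39; count ≥ 0.64 → 0.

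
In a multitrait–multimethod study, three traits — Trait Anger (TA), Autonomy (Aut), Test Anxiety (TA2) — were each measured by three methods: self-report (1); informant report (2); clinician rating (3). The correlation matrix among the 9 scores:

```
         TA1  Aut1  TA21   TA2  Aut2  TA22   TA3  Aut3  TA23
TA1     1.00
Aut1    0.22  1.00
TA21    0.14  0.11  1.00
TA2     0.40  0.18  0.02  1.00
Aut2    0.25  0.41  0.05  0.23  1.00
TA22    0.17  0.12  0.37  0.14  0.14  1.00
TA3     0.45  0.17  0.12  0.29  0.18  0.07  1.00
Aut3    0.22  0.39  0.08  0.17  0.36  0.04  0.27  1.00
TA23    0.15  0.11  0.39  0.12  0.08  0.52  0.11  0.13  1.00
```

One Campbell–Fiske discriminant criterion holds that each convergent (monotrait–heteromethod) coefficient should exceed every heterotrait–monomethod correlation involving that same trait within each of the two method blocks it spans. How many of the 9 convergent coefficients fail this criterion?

0

Checking each validity diagonal entry against its comparison values:
TA (methods 1·2): 0.40 vs {0.22, 0.23, 0.14, 0.14} → pass.
TA (methods 1·3): 0.45 vs {0.22, 0.27, 0.14, 0.11} → pass.
TA (methods 2·3): 0.29 vs {0.23, 0.27, 0.14, 0.11} → pass.
Aut (methods 1·2): 0.41 vs {0.22, 0.23, 0.11, 0.14} → pass.
Aut (methods 1·3): 0.39 vs {0.22, 0.27, 0.11, 0.13} → pass.
Aut (methods 2·3): 0.36 vs {0.23, 0.27, 0.14, 0.13} → pass.
TA2 (methods 1·2): 0.37 vs {0.14, 0.14, 0.11, 0.14} → pass.
TA2 (methods 1·3): 0.39 vs {0.14, 0.11, 0.11, 0.13} → pass.
TA2 (methods 2·3): 0.52 vs {0.14, 0.11, 0.14, 0.13} → pass.
0 of 9 fail.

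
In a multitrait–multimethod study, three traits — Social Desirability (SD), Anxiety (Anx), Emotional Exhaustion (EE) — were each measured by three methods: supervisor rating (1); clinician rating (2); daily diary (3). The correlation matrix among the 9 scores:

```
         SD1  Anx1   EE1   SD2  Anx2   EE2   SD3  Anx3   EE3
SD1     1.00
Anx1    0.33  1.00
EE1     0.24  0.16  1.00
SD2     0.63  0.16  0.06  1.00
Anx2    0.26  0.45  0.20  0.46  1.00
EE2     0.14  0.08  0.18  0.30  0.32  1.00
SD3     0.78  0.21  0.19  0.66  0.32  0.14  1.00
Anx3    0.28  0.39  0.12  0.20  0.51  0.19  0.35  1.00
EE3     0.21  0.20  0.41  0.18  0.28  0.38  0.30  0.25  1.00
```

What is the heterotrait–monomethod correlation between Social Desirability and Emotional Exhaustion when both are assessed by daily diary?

Different traits, same method: r(SD3, EE3) = 0.30.

0.30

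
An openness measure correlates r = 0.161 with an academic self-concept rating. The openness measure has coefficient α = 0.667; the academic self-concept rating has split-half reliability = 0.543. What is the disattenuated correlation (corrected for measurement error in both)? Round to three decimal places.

r_true = r_obs / √(r_xx · r_yy) = 0.161 / √(0.667 × 0.543) = 0.161 / √0.362181 = 0.161 / 0.6018 ≈ 0.268.

0.268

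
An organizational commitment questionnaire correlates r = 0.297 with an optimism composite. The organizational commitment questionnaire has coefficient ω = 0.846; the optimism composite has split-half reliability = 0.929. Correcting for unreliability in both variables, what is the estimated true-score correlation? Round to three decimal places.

0.335

r_true = r_obs / √(r_xx · r_yy) = 0.297 / √(0.846 × 0.929) = 0.297 / √0.785934 = 0.297 / 0.8865 ≈ 0.335.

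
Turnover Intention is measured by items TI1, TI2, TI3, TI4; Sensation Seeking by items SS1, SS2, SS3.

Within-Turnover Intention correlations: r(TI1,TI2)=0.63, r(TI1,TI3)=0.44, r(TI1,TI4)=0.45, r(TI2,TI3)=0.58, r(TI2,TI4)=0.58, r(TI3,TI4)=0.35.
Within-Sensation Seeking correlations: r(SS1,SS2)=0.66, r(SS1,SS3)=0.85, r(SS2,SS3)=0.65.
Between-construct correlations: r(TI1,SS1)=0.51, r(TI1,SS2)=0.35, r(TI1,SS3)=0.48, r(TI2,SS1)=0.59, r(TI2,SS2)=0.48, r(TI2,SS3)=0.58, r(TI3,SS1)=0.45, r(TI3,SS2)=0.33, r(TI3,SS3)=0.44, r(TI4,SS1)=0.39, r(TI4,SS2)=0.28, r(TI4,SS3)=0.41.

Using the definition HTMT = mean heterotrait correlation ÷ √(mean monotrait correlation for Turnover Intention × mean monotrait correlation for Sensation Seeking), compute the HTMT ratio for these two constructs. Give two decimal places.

0.73

Mean between = 5.29/12 = 0.4408.
Mean within-TI = 3.03/6 = 0.5050; mean within-SS = 2.16/3 = 0.7200.
Geometric mean = √(0.5050 × 0.7200) = 0.6030.
HTMT = 0.4408 / 0.6030 = 0.73.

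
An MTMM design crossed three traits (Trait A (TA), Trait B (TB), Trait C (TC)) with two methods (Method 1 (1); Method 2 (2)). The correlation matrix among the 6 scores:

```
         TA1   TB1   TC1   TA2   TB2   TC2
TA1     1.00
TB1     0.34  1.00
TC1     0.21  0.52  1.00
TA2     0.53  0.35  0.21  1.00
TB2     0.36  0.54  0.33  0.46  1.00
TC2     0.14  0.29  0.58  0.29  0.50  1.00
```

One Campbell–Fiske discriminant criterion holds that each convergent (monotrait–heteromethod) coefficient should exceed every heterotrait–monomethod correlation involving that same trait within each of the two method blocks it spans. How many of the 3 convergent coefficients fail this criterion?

Each convergent coefficient versus the relevant comparison correlations:
TA (methods 1·2): 0.53 vs {0.34, 0.46, 0.21, 0.29} → pass.
TB (methods 1·2): 0.54 vs {0.34, 0.46, 0.52, 0.50} → pass.
TC (methods 1·2): 0.58 vs {0.21, 0.29, 0.52, 0.50} → pass.
0 of 3 fail.

0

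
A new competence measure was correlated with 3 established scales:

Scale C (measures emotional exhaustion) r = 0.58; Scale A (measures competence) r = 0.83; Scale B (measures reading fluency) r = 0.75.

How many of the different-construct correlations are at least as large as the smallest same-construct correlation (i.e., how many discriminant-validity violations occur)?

Convergent (same construct = competence): Scale A.
Smallest convergent = 0.83. Discriminant values: 0.58, 0.75; count ≥ 0.83 → 0.

0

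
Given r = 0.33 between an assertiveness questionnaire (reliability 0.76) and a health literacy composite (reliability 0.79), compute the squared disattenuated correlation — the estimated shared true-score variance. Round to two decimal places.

0.18

Disattenuated r = 0.33 / √(0.76 × 0.79) = 0.33 / 0.7749 = 0.4259.
Shared true-score variance = 0.4259² = 0.1814 ≈ 0.18.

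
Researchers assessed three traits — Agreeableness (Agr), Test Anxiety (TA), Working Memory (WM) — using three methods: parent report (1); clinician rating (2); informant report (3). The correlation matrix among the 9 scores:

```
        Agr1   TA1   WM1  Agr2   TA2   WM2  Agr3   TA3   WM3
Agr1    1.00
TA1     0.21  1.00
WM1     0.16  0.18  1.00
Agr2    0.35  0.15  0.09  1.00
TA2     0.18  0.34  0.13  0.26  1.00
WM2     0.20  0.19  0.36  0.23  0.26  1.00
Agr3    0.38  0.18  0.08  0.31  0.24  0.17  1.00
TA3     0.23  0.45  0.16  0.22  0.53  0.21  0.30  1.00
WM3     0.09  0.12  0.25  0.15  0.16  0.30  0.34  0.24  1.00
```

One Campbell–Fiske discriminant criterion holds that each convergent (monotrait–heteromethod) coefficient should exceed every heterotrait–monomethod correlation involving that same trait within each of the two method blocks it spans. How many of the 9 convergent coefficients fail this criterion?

Convergent coefficients and their comparison sets:
Agr (methods 1·2): 0.35 vs {0.21, 0.26, 0.16, 0.23} → pass.
Agr (methods 1·3): 0.38 vs {0.21, 0.30, 0.16, 0.34} → pass.
Agr (methods 2·3): 0.31 vs {0.26, 0.30, 0.23, 0.34} → fail.
TA (methods 1·2): 0.34 vs {0.21, 0.26, 0.18, 0.26} → pass.
TA (methods 1·3): 0.45 vs {0.21, 0.30, 0.18, 0.24} → pass.
TA (methods 2·3): 0.53 vs {0.26, 0.30, 0.26, 0.24} → pass.
WM (methods 1·2): 0.36 vs {0.16, 0.23, 0.18, 0.26} → pass.
WM (methods 1·3): 0.25 vs {0.16, 0.34, 0.18, 0.24} → fail.
WM (methods 2·3): 0.30 vs {0.23, 0.34, 0.26, 0.24} → fail.
3 of 9 fail.

3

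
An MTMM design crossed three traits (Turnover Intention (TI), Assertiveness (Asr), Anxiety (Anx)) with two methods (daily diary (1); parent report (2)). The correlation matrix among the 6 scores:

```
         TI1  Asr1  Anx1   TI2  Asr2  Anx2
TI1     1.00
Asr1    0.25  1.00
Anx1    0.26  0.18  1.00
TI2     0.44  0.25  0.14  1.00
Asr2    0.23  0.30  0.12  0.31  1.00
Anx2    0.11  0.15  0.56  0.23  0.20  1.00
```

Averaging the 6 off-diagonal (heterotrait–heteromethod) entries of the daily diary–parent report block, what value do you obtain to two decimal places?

HTHM values (method 1 × method 2): 0.23, 0.11, 0.25, 0.15, 0.14, 0.12; mean = 1.00/6 = 0.17.

0.17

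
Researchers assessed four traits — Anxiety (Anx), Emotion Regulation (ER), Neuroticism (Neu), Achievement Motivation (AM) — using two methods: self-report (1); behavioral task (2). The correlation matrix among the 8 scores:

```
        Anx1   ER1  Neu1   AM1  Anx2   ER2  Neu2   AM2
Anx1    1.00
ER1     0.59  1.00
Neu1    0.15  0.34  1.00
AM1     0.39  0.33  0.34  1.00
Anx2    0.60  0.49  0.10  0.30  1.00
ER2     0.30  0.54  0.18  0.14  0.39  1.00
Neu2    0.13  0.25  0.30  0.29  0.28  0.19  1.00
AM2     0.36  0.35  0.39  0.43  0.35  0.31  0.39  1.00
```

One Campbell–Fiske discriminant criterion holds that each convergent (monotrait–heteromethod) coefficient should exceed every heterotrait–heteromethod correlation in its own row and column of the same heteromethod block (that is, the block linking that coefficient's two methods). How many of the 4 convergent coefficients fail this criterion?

Checking each validity diagonal entry against its comparison values:
Anx (methods 1·2): 0.60 vs {0.30, 0.49, 0.13, 0.10, 0.36, 0.30} → pass.
ER (methods 1·2): 0.54 vs {0.49, 0.30, 0.25, 0.18, 0.35, 0.14} → pass.
Neu (methods 1·2): 0.30 vs {0.10, 0.13, 0.18, 0.25, 0.39, 0.29} → fail.
AM (methods 1·2): 0.43 vs {0.30, 0.36, 0.14, 0.35, 0.29, 0.39} → pass.
1 of 4 fail.

1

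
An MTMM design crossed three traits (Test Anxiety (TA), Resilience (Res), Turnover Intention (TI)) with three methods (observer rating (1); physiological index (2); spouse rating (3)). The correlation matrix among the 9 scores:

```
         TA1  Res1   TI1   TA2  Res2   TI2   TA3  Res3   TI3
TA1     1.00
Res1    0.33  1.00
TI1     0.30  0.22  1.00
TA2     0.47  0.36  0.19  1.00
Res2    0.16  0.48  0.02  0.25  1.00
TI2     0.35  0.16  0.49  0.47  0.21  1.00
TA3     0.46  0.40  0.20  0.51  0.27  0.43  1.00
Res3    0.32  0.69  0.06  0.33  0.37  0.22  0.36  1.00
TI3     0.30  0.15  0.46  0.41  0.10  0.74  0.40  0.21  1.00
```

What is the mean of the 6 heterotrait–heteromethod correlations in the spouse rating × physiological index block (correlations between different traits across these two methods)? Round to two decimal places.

HTHM values (method 3 × method 2): 0.27, 0.43, 0.33, 0.22, 0.41, 0.10; mean = 1.76/6 = 0.29.

0.29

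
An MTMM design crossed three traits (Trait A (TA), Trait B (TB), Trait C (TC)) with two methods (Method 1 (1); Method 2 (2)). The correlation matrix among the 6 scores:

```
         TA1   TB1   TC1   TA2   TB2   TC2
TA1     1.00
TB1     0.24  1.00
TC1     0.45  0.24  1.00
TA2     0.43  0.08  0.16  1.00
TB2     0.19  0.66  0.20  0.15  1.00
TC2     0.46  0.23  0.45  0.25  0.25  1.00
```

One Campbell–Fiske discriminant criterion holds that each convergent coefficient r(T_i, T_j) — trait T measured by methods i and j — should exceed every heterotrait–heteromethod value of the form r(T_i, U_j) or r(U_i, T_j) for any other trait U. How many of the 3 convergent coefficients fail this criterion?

Checking each validity diagonal entry against its comparison values:
TA (methods 1·2): 0.43 vs {0.19, 0.08, 0.46, 0.16} → fail.
TB (methods 1·2): 0.66 vs {0.08, 0.19, 0.23, 0.20} → pass.
TC (methods 1·2): 0.45 vs {0.16, 0.46, 0.20, 0.23} → fail.
2 of 3 fail.

2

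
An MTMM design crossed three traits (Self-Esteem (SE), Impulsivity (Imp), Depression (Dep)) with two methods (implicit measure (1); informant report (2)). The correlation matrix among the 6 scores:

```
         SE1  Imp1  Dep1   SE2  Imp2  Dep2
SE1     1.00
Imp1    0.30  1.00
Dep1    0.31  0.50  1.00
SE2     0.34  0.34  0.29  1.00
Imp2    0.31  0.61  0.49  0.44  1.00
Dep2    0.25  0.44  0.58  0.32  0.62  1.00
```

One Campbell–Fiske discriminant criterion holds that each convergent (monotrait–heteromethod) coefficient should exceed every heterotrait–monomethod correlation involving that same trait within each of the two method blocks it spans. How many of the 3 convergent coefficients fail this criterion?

3

Each convergent coefficient versus the relevant comparison correlations:
SE (methods 1·2): 0.34 vs {0.30, 0.44, 0.31, 0.32} → fail.
Imp (methods 1·2): 0.61 vs {0.30, 0.44, 0.50, 0.62} → fail.
Dep (methods 1·2): 0.58 vs {0.31, 0.32, 0.50, 0.62} → fail.
3 of 3 fail.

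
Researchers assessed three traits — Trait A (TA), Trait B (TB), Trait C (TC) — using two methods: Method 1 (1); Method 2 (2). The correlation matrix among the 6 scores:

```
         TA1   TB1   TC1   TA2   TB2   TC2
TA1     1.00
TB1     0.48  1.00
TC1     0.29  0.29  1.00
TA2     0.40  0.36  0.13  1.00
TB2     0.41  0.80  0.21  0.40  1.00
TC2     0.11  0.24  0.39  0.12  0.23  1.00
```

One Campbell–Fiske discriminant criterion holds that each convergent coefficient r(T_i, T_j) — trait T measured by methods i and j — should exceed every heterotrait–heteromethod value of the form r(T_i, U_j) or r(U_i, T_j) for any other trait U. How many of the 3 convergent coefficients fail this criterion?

1

Checking each validity diagonal entry against its comparison values:
TA (methods 1·2): 0.40 vs {0.41, 0.36, 0.11, 0.13} → fail.
TB (methods 1·2): 0.80 vs {0.36, 0.41, 0.24, 0.21} → pass.
TC (methods 1·2): 0.39 vs {0.13, 0.11, 0.21, 0.24} → pass.
1 of 3 fail.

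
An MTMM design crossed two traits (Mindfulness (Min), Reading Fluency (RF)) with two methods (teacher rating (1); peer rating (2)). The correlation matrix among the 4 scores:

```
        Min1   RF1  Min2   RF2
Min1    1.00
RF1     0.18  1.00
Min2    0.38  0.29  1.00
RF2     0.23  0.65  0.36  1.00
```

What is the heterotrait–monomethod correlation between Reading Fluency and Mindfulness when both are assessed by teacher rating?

0.18

Different traits, same method: r(RF1, Min1) = 0.18.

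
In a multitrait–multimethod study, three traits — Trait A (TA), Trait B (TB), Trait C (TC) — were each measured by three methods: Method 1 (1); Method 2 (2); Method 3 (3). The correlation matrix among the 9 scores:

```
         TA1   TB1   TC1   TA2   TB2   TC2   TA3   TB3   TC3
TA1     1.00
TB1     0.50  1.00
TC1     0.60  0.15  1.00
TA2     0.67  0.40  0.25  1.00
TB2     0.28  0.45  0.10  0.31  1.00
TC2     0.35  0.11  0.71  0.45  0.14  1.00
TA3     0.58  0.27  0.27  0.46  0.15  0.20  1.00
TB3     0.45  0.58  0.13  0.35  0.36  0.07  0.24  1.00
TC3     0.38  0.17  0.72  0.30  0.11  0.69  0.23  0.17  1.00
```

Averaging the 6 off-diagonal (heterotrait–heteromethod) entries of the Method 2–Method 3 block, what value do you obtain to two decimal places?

0.20

HTHM values (method 2 × method 3): 0.35, 0.30, 0.15, 0.11, 0.20, 0.07; mean = 1.18/6 = 0.20.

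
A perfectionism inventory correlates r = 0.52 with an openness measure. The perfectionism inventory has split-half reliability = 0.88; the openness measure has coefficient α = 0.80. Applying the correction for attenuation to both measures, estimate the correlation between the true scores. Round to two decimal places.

r_true = r_obs / √(r_xx · r_yy) = 0.52 / √(0.88 × 0.80) = 0.52 / √0.7040 = 0.52 / 0.8390 ≈ 0.62.

0.62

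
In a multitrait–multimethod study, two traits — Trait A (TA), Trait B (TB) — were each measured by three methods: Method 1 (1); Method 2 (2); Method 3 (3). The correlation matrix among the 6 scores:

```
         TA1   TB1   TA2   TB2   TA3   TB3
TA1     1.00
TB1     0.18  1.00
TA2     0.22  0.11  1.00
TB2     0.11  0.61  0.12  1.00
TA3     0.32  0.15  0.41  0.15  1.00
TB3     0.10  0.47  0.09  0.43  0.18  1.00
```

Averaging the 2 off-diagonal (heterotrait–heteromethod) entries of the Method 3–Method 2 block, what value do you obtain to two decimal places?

HTHM values (method 3 × method 2): 0.15, 0.09; mean = 0.24/2 = 0.12.

0.12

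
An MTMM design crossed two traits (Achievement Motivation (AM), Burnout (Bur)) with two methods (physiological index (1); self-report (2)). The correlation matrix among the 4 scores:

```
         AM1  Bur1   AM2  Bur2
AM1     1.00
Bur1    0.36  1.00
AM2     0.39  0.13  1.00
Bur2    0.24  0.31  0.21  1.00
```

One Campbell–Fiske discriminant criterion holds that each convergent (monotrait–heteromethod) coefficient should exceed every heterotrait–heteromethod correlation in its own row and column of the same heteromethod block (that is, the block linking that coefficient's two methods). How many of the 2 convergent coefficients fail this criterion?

0

Each convergent coefficient versus the relevant comparison correlations:
AM (methods 1·2): 0.39 vs {0.24, 0.13} → pass.
Bur (methods 1·2): 0.31 vs {0.13, 0.24} → pass.
0 of 2 fail.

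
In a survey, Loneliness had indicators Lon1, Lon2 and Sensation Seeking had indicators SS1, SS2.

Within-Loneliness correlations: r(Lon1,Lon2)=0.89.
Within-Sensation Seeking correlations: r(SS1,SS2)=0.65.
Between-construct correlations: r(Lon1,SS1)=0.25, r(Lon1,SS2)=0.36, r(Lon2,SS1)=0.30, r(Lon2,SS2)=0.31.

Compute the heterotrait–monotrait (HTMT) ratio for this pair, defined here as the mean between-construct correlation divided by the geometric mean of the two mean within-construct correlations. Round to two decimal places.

0.40

Mean heterotrait r = 1.22/4 = 0.3050.
Mean within-Lon = 0.89/1 = 0.8900; mean within-SS = 0.65/1 = 0.6500.
Geometric mean = √(0.8900 × 0.6500) = 0.7606.
HTMT = 0.3050 / 0.7606 = 0.40.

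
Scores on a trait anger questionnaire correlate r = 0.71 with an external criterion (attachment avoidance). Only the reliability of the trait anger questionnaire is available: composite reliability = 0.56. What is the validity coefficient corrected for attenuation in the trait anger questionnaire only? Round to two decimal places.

0.95

Single correction: r_c = r_obs / √r_xx = 0.71 / √0.56 = 0.71 / 0.7483 ≈ 0.95.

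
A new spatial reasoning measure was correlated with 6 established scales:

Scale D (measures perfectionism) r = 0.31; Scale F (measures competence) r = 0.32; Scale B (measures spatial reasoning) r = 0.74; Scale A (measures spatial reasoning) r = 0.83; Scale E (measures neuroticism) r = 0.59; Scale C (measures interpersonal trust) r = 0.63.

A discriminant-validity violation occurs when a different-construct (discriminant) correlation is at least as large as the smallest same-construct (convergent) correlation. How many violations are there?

0

Convergent (same construct = spatial reasoning): Scale B, Scale A.
Smallest convergent = 0.74. Discriminant values: 0.31, 0.32, 0.59, 0.63; count ≥ 0.74 → 0.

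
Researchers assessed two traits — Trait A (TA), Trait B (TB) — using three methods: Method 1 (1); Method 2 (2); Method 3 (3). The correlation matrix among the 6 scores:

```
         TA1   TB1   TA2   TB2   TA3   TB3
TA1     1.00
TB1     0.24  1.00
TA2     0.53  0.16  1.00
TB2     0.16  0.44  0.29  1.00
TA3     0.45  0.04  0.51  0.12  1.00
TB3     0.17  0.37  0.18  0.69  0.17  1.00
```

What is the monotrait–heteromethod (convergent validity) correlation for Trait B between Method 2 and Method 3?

0.69

Same trait (TB), different methods: r(TB2, TB3) = 0.69.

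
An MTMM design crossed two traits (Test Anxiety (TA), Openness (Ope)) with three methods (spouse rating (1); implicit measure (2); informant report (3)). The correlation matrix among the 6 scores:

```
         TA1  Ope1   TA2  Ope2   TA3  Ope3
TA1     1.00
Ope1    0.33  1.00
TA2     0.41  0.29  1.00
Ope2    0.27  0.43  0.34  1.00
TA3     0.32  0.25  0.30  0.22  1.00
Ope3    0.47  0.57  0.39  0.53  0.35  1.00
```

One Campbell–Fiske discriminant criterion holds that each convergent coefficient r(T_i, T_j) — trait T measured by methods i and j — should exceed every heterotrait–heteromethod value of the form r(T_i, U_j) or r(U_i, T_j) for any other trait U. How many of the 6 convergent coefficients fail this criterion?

2

Each convergent coefficient versus the relevant comparison correlations:
TA (methods 1·2): 0.41 vs {0.27, 0.29} → pass.
TA (methods 1·3): 0.32 vs {0.47, 0.25} → fail.
TA (methods 2·3): 0.30 vs {0.39, 0.22} → fail.
Ope (methods 1·2): 0.43 vs {0.29, 0.27} → pass.
Ope (methods 1·3): 0.57 vs {0.25, 0.47} → pass.
Ope (methods 2·3): 0.53 vs {0.22, 0.39} → pass.
2 of 6 fail.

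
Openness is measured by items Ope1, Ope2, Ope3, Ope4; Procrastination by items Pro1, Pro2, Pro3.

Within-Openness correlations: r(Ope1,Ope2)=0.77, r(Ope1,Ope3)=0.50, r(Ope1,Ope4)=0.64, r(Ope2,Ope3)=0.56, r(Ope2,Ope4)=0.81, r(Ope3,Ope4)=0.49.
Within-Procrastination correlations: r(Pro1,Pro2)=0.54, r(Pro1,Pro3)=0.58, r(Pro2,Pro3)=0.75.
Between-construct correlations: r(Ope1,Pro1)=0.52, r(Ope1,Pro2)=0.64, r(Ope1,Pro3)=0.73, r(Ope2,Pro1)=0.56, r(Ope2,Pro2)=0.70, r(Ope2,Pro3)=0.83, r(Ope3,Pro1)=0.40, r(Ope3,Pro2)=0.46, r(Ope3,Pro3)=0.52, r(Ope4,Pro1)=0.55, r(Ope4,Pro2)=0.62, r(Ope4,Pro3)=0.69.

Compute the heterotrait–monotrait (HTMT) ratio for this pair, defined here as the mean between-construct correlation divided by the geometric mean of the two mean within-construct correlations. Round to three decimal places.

0.961

Mean between = 7.22/12 = 0.6017.
Mean within-Ope = 3.77/6 = 0.6283; mean within-Pro = 1.87/3 = 0.6233.
Geometric mean = √(0.6283 × 0.6233) = 0.6258.
HTMT = 0.6017 / 0.6258 = 0.961.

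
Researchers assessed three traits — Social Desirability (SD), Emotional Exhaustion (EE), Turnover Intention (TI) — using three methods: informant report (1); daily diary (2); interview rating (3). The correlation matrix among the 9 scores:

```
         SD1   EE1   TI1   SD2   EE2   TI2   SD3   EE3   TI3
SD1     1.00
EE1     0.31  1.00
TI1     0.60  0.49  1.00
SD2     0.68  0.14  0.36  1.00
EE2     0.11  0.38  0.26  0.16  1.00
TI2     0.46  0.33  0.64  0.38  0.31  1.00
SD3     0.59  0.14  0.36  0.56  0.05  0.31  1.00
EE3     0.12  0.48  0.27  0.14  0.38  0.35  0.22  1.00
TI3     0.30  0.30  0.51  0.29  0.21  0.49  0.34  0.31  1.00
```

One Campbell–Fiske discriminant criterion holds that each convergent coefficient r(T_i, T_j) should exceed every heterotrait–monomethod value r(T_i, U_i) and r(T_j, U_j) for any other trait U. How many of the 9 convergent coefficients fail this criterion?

4

Convergent coefficients and their comparison sets:
SD (methods 1·2): 0.68 vs {0.31, 0.16, 0.60, 0.38} → pass.
SD (methods 1·3): 0.59 vs {0.31, 0.22, 0.60, 0.34} → fail.
SD (methods 2·3): 0.56 vs {0.16, 0.22, 0.38, 0.34} → pass.
EE (methods 1·2): 0.38 vs {0.31, 0.16, 0.49, 0.31} → fail.
EE (methods 1·3): 0.48 vs {0.31, 0.22, 0.49, 0.31} → fail.
EE (methods 2·3): 0.38 vs {0.16, 0.22, 0.31, 0.31} → pass.
TI (methods 1·2): 0.64 vs {0.60, 0.38, 0.49, 0.31} → pass.
TI (methods 1·3): 0.51 vs {0.60, 0.34, 0.49, 0.31} → fail.
TI (methods 2·3): 0.49 vs {0.38, 0.34, 0.31, 0.31} → pass.
4 of 9 fail.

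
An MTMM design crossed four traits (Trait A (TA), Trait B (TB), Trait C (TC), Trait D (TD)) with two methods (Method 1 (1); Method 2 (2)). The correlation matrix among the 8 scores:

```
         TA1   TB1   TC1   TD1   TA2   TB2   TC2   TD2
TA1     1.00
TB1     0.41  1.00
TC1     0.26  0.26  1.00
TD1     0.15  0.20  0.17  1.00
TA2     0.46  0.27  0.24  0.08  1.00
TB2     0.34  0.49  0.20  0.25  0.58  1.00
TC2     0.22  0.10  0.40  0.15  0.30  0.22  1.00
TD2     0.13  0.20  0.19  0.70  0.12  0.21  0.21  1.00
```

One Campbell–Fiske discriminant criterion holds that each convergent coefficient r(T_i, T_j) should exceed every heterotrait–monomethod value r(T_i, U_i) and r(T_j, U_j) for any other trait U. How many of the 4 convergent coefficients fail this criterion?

2

Checking each validity diagonal entry against its comparison values:
TA (methods 1·2): 0.46 vs {0.41, 0.58, 0.26, 0.30, 0.15, 0.12} → fail.
TB (methods 1·2): 0.49 vs {0.41, 0.58, 0.26, 0.22, 0.20, 0.21} → fail.
TC (methods 1·2): 0.40 vs {0.26, 0.30, 0.26, 0.22, 0.17, 0.21} → pass.
TD (methods 1·2): 0.70 vs {0.15, 0.12, 0.20, 0.21, 0.17, 0.21} → pass.
2 of 4 fail.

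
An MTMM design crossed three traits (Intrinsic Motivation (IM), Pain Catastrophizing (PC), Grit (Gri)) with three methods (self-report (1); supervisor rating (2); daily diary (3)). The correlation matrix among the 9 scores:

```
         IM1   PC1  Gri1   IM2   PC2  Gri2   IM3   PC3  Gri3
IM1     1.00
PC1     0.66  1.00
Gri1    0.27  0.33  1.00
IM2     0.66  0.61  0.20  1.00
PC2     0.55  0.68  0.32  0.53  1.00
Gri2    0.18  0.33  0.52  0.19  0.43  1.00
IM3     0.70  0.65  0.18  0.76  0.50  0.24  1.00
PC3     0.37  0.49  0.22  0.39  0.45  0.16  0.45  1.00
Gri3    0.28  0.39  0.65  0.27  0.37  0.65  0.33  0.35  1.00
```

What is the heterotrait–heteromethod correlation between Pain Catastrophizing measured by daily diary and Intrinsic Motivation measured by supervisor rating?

Different traits and methods: r(PC3, IM2) = 0.39.

0.39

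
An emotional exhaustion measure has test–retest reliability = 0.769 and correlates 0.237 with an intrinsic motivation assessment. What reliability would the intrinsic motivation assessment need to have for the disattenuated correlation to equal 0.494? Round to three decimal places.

0.299

r_true = r_obs / √(r_xx · r_yy) ⇒ 0.494 = 0.237 / √(0.769 · r_yy).
√(0.769 · r_yy) = 0.237 / 0.494 = 0.4798; 0.769 · r_yy = 0.2302; r_yy = 0.2302 / 0.769 ≈ 0.299.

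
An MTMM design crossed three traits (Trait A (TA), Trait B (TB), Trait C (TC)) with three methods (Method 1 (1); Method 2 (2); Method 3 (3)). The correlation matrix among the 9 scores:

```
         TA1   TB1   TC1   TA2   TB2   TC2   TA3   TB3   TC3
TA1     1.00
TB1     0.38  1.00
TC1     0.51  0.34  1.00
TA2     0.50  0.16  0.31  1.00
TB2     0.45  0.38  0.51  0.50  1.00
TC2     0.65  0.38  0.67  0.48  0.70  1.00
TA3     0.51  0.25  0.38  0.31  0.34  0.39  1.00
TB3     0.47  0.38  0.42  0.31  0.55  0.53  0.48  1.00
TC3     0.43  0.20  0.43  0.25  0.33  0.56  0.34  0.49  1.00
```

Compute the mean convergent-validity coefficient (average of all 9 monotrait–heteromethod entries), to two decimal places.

0.48

Convergent values: 0.50, 0.51, 0.31, 0.38, 0.38, 0.55, 0.67, 0.43, 0.56; mean = 4.29/9 = 0.48.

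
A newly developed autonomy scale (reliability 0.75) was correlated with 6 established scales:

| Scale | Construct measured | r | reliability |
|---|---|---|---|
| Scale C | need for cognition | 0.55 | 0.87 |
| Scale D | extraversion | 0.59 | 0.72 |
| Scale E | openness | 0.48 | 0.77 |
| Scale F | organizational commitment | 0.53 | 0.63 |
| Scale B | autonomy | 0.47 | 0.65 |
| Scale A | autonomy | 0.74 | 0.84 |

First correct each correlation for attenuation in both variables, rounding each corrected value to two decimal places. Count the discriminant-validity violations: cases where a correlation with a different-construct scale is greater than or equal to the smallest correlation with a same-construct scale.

3

Disattenuated r (r / √(r_scale · r_new)):
  Scale C (disc): 0.55 / √(0.87·0.75) = 0.68
  Scale D (disc): 0.59 / √(0.72·0.75) = 0.80
  Scale E (disc): 0.48 / √(0.77·0.75) = 0.63
  Scale F (disc): 0.53 / √(0.63·0.75) = 0.77
  Scale B (conv): 0.47 / √(0.65·0.75) = 0.67
  Scale A (conv): 0.74 / √(0.84·0.75) = 0.93
Smallest convergent = 0.67. Discriminant values: 0.68, 0.80, 0.63, 0.77; count ≥ 0.67 → 3.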